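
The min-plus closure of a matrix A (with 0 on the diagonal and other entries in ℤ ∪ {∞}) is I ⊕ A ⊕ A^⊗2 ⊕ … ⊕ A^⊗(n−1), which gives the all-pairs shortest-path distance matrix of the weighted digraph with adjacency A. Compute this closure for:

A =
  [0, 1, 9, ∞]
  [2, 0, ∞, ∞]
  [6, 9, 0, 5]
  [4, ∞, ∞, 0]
Closure =
  [0, 1, 9, 14]
  [2, 0, 11, 16]
  [6, 7, 0, 5]
  [4, 5, 13, 0]

This is the Floyd-Warshall all-pairs shortest-path computation. For each intermediate vertex k = 0, 1, …, 3, update dist[i][j] ← min(dist[i][j], dist[i][k] + dist[k][j]). The final matrix gives, for each (i, j), the minimum total weight of any directed path from i to j (possibly empty when i = j).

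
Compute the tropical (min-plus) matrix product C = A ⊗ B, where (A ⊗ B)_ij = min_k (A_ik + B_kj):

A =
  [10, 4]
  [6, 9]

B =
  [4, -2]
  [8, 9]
A ⊗ B =
  [12, 8]
  [10, 4]

Apply the min-plus product entry-by-entry:
  C[0][0] = min over k of (A[0][0] + B[0][0] = 10 + 4 = 14, A[0][1] + B[1][0] = 4 + 8 = 12) = 12 (attained at k = 1)
  C[0][1] = min over k of (A[0][0] + B[0][1] = 10 + -2 = 8, A[0][1] + B[1][1] = 4 + 9 = 13) = 8 (attained at k = 0)
  C[1][0] = min over k of (A[1][0] + B[0][0] = 6 + 4 = 10, A[1][1] + B[1][0] = 9 + 8 = 17) = 10 (attained at k = 0)
  C[1][1] = min over k of (A[1][0] + B[0][1] = 6 + -2 = 4, A[1][1] + B[1][1] = 9 + 9 = 18) = 4 (attained at k = 0)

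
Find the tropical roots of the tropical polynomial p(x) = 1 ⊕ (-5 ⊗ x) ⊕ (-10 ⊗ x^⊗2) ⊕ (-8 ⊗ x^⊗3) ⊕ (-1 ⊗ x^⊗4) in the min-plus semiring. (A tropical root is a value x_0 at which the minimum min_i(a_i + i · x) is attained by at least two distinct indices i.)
Roots: {-7, -2, 5, 6}

Each tropical root is a break point of the lower envelope of the lines y = a_i + i · x (there are 5 lines, with slopes 0, 1, ..., 4). Only the lines that attain the minimum somewhere contribute to roots; other lines are dominated. Here the surviving (envelope) indices are i = 4, i = 3, i = 2, i = 1, i = 0.
Intersections between consecutive envelope lines give the roots: for adjacent envelope indices i < j the intersection is x = (a_i − a_j) / (j − i). Reading off the sorted break points: {-7, -2, 5, 6}.
Verification: at each break x_0, at least two indices attain the minimum of min_i(a_i + i · x_0).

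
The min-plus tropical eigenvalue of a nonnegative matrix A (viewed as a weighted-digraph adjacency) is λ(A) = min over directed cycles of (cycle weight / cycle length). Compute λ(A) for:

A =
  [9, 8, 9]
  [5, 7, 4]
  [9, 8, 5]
λ(A) = 5

Enumerate directed cycles and compute their means (weight / length). Sample:
  cycle 0 → 0: weight = 9, length = 1, mean = 9/1 ≈ 9.000
  cycle 1 → 1: weight = 7, length = 1, mean = 7/1 ≈ 7.000
  cycle 2 → 2: weight = 5, length = 1, mean = 5/1 ≈ 5.000
  cycle 0 → 1 → 0: weight = 13, length = 2, mean = 13/2 ≈ 6.500
  cycle 0 → 2 → 0: weight = 18, length = 2, mean = 18/2 ≈ 9.000
  cycle 1 → 0 → 1: weight = 13, length = 2, mean = 13/2 ≈ 6.500
Minimum mean = 5.000, attained e.g. along the cycle 2 → 2 with weight 5 and length 1. So λ(A) = 5/1 = 5.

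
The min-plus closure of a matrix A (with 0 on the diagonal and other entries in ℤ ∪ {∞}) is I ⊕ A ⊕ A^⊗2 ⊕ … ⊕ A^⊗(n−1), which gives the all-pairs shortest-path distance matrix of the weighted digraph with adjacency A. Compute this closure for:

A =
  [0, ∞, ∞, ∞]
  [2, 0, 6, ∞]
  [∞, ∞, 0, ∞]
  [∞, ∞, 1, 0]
Closure =
  [0, ∞, ∞, ∞]
  [2, 0, 6, ∞]
  [∞, ∞, 0, ∞]
  [∞, ∞, 1, 0]

This is the Floyd-Warshall all-pairs shortest-path computation. For each intermediate vertex k = 0, 1, …, 3, update dist[i][j] ← min(dist[i][j], dist[i][k] + dist[k][j]). The final matrix gives, for each (i, j), the minimum total weight of any directed path from i to j (possibly empty when i = j).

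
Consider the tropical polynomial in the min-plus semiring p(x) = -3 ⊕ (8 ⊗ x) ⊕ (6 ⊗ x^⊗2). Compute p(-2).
p(-2) = -3

A tropical monomial a ⊗ x^⊗i evaluates to a + i · x. Evaluating each term at x = -2:
  Term 0 contributes -3 + 0 · -2 = -3
  Term 1 contributes 8 + 1 · -2 = 6
  Term 2 contributes 6 + 2 · -2 = 2
p(-2) = ⊕ of these = min[-3, 6, 2] = -3.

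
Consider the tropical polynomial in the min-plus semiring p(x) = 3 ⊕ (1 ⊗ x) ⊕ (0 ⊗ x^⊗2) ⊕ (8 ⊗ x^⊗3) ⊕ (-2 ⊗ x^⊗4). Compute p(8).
p(8) = 3

A tropical monomial a ⊗ x^⊗i evaluates to a + i · x. Evaluating each term at x = 8:
  Term 0 contributes 3 + 0 · 8 = 3
  Term 1 contributes 1 + 1 · 8 = 9
  Term 2 contributes 0 + 2 · 8 = 16
  Term 3 contributes 8 + 3 · 8 = 32
  Term 4 contributes -2 + 4 · 8 = 30
p(8) = ⊕ of these = min[3, 9, 16, 32, 30] = 3.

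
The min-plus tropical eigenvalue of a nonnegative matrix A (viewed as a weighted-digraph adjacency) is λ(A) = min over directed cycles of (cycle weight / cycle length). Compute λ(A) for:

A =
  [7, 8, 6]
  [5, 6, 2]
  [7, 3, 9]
λ(A) = 5/2

Enumerate directed cycles and compute their means (weight / length). Sample:
  cycle 0 → 0: weight = 7, length = 1, mean = 7/1 ≈ 7.000
  cycle 1 → 1: weight = 6, length = 1, mean = 6/1 ≈ 6.000
  cycle 2 → 2: weight = 9, length = 1, mean = 9/1 ≈ 9.000
  cycle 0 → 1 → 0: weight = 13, length = 2, mean = 13/2 ≈ 6.500
  cycle 0 → 2 → 0: weight = 13, length = 2, mean = 13/2 ≈ 6.500
  cycle 1 → 0 → 1: weight = 13, length = 2, mean = 13/2 ≈ 6.500
Minimum mean = 2.500, attained e.g. along the cycle 1 → 2 → 1 with weight 5 and length 2. So λ(A) = 5/2 = 5/2.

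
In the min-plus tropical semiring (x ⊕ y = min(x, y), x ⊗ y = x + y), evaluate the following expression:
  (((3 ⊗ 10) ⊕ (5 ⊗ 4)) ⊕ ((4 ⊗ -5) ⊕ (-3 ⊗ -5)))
(((3 ⊗ 10) ⊕ (5 ⊗ 4)) ⊕ ((4 ⊗ -5) ⊕ (-3 ⊗ -5))) = -8

Expand innermost to outermost. Recall ⊕ takes the minimum of its arguments and ⊗ takes their sum. Working out the expression (((3 ⊗ 10) ⊕ (5 ⊗ 4)) ⊕ ((4 ⊗ -5) ⊕ (-3 ⊗ -5))) gives -8.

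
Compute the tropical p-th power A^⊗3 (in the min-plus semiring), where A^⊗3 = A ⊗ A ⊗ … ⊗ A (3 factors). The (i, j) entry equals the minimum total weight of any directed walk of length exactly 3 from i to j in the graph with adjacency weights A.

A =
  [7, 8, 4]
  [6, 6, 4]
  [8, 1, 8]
A^⊗3 =
  [11, 11, 9]
  [11, 11, 9]
  [13, 6, 11]

Each entry (A^⊗3)_ij equals the minimum over all length-3 walks i = v_0 → v_1 → … → v_3 = j of Σ_t A[v_t][v_{t+1}]. For example, for (i, j) = (0, 2) we minimise over 9 possible intermediate vertex sequences; the minimum is 9, attained along the walk 0 → 2 → 1 → 2.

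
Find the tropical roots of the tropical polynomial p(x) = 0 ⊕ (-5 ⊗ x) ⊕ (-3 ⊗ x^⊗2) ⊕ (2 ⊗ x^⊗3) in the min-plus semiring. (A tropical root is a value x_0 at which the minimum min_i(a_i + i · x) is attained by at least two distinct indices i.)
Roots: {-5, -2, 5}

Each tropical root is a break point of the lower envelope of the lines y = a_i + i · x (there are 4 lines, with slopes 0, 1, ..., 3). Only the lines that attain the minimum somewhere contribute to roots; other lines are dominated. Here the surviving (envelope) indices are i = 3, i = 2, i = 1, i = 0.
Intersections between consecutive envelope lines give the roots: for adjacent envelope indices i < j the intersection is x = (a_i − a_j) / (j − i). Reading off the sorted break points: {-5, -2, 5}.
Verification: at each break x_0, at least two indices attain the minimum of min_i(a_i + i · x_0).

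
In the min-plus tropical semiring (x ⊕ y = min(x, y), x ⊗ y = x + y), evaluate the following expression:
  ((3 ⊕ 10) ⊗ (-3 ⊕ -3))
((3 ⊕ 10) ⊗ (-3 ⊕ -3)) = 0

Expand innermost to outermost. Recall ⊕ takes the minimum of its arguments and ⊗ takes their sum. Working out the expression ((3 ⊕ 10) ⊗ (-3 ⊕ -3)) gives 0.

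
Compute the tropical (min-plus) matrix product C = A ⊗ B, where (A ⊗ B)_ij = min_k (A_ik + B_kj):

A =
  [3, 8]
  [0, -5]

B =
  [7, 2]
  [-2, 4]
A ⊗ B =
  [6, 5]
  [-7, -1]

Apply the min-plus product entry-by-entry:
  C[0][0] = min over k of (A[0][0] + B[0][0] = 3 + 7 = 10, A[0][1] + B[1][0] = 8 + -2 = 6) = 6 (attained at k = 1)
  C[0][1] = min over k of (A[0][0] + B[0][1] = 3 + 2 = 5, A[0][1] + B[1][1] = 8 + 4 = 12) = 5 (attained at k = 0)
  C[1][0] = min over k of (A[1][0] + B[0][0] = 0 + 7 = 7, A[1][1] + B[1][0] = -5 + -2 = -7) = -7 (attained at k = 1)
  C[1][1] = min over k of (A[1][0] + B[0][1] = 0 + 2 = 2, A[1][1] + B[1][1] = -5 + 4 = -1) = -1 (attained at k = 1)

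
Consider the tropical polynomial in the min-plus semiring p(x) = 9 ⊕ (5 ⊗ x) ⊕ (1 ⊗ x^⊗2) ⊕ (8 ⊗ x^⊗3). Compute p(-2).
p(-2) = -3

A tropical monomial a ⊗ x^⊗i evaluates to a + i · x. Evaluating each term at x = -2:
  Term 0 contributes 9 + 0 · -2 = 9
  Term 1 contributes 5 + 1 · -2 = 3
  Term 2 contributes 1 + 2 · -2 = -3
  Term 3 contributes 8 + 3 · -2 = 2
p(-2) = ⊕ of these = min[9, 3, -3, 2] = -3.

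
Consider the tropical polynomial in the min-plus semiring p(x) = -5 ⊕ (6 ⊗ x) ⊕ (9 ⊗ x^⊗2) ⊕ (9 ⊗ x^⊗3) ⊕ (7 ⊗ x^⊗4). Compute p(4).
p(4) = -5

A tropical monomial a ⊗ x^⊗i evaluates to a + i · x. Evaluating each term at x = 4:
  Term 0 contributes -5 + 0 · 4 = -5
  Term 1 contributes 6 + 1 · 4 = 10
  Term 2 contributes 9 + 2 · 4 = 17
  Term 3 contributes 9 + 3 · 4 = 21
  Term 4 contributes 7 + 4 · 4 = 23
p(4) = ⊕ of these = min[-5, 10, 17, 21, 23] = -5.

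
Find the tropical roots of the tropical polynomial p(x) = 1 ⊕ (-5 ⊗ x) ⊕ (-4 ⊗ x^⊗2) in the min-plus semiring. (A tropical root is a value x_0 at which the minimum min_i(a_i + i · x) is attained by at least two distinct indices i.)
Roots: {-1, 6}

Each tropical root is a break point of the lower envelope of the lines y = a_i + i · x (there are 3 lines, with slopes 0, 1, ..., 2). Only the lines that attain the minimum somewhere contribute to roots; other lines are dominated. Here the surviving (envelope) indices are i = 2, i = 1, i = 0.
Intersections between consecutive envelope lines give the roots: for adjacent envelope indices i < j the intersection is x = (a_i − a_j) / (j − i). Reading off the sorted break points: {-1, 6}.
Verification: at each break x_0, at least two indices attain the minimum of min_i(a_i + i · x_0).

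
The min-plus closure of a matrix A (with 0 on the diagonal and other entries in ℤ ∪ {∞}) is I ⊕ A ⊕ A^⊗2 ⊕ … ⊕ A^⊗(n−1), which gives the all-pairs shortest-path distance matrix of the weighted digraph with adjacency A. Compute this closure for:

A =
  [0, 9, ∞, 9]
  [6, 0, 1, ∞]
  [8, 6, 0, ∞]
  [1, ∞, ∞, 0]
Closure =
  [0, 9, 10, 9]
  [6, 0, 1, 15]
  [8, 6, 0, 17]
  [1, 10, 11, 0]

This is the Floyd-Warshall all-pairs shortest-path computation. For each intermediate vertex k = 0, 1, …, 3, update dist[i][j] ← min(dist[i][j], dist[i][k] + dist[k][j]). The final matrix gives, for each (i, j), the minimum total weight of any directed path from i to j (possibly empty when i = j).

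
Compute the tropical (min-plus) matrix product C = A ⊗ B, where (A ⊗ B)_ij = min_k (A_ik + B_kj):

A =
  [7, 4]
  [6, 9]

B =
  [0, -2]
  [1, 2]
A ⊗ B =
  [5, 5]
  [6, 4]

Apply the min-plus product entry-by-entry:
  C[0][0] = min over k of (A[0][0] + B[0][0] = 7 + 0 = 7, A[0][1] + B[1][0] = 4 + 1 = 5) = 5 (attained at k = 1)
  C[0][1] = min over k of (A[0][0] + B[0][1] = 7 + -2 = 5, A[0][1] + B[1][1] = 4 + 2 = 6) = 5 (attained at k = 0)
  C[1][0] = min over k of (A[1][0] + B[0][0] = 6 + 0 = 6, A[1][1] + B[1][0] = 9 + 1 = 10) = 6 (attained at k = 0)
  C[1][1] = min over k of (A[1][0] + B[0][1] = 6 + -2 = 4, A[1][1] + B[1][1] = 9 + 2 = 11) = 4 (attained at k = 0)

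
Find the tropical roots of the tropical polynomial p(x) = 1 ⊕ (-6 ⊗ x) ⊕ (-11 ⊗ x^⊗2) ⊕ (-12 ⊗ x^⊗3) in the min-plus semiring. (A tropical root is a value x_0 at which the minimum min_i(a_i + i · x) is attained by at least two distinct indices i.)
Roots: {1, 5, 7}

Each tropical root is a break point of the lower envelope of the lines y = a_i + i · x (there are 4 lines, with slopes 0, 1, ..., 3). Only the lines that attain the minimum somewhere contribute to roots; other lines are dominated. Here the surviving (envelope) indices are i = 3, i = 2, i = 1, i = 0.
Intersections between consecutive envelope lines give the roots: for adjacent envelope indices i < j the intersection is x = (a_i − a_j) / (j − i). Reading off the sorted break points: {1, 5, 7}.
Verification: at each break x_0, at least two indices attain the minimum of min_i(a_i + i · x_0).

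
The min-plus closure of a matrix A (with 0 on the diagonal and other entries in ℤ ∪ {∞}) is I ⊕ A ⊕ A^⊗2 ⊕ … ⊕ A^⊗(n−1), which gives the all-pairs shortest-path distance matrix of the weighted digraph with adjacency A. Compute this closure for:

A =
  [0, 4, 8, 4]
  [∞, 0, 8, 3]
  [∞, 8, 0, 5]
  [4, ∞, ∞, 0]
Closure =
  [0, 4, 8, 4]
  [7, 0, 8, 3]
  [9, 8, 0, 5]
  [4, 8, 12, 0]

This is the Floyd-Warshall all-pairs shortest-path computation. For each intermediate vertex k = 0, 1, …, 3, update dist[i][j] ← min(dist[i][j], dist[i][k] + dist[k][j]). The final matrix gives, for each (i, j), the minimum total weight of any directed path from i to j (possibly empty when i = j).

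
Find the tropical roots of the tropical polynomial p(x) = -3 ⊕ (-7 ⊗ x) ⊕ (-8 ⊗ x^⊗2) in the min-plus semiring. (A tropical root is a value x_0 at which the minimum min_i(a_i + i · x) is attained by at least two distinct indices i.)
Roots: {1, 4}

Each tropical root is a break point of the lower envelope of the lines y = a_i + i · x (there are 3 lines, with slopes 0, 1, ..., 2). Only the lines that attain the minimum somewhere contribute to roots; other lines are dominated. Here the surviving (envelope) indices are i = 2, i = 1, i = 0.
Intersections between consecutive envelope lines give the roots: for adjacent envelope indices i < j the intersection is x = (a_i − a_j) / (j − i). Reading off the sorted break points: {1, 4}.
Verification: at each break x_0, at least two indices attain the minimum of min_i(a_i + i · x_0).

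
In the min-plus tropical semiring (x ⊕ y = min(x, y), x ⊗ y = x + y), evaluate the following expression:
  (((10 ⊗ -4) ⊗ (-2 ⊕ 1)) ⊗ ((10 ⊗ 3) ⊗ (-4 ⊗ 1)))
(((10 ⊗ -4) ⊗ (-2 ⊕ 1)) ⊗ ((10 ⊗ 3) ⊗ (-4 ⊗ 1))) = 14

Expand innermost to outermost. Recall ⊕ takes the minimum of its arguments and ⊗ takes their sum. Working out the expression (((10 ⊗ -4) ⊗ (-2 ⊕ 1)) ⊗ ((10 ⊗ 3) ⊗ (-4 ⊗ 1))) gives 14.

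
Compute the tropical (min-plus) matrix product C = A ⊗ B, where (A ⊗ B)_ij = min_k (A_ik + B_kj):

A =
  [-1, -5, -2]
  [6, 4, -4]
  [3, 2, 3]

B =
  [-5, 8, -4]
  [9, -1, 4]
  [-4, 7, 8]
A ⊗ B =
  [-6, -6, -5]
  [-8, 3, 2]
  [-2, 1, -1]

Apply the min-plus product entry-by-entry:
  C[0][0] = min over k of (A[0][0] + B[0][0] = -1 + -5 = -6, A[0][1] + B[1][0] = -5 + 9 = 4, A[0][2] + B[2][0] = -2 + -4 = -6) = -6 (attained at k = 0)
  C[0][1] = min over k of (A[0][0] + B[0][1] = -1 + 8 = 7, A[0][1] + B[1][1] = -5 + -1 = -6, A[0][2] + B[2][1] = -2 + 7 = 5) = -6 (attained at k = 1)
  C[0][2] = min over k of (A[0][0] + B[0][2] = -1 + -4 = -5, A[0][1] + B[1][2] = -5 + 4 = -1, A[0][2] + B[2][2] = -2 + 8 = 6) = -5 (attained at k = 0)
  C[1][0] = min over k of (A[1][0] + B[0][0] = 6 + -5 = 1, A[1][1] + B[1][0] = 4 + 9 = 13, A[1][2] + B[2][0] = -4 + -4 = -8) = -8 (attained at k = 2)
  C[1][1] = min over k of (A[1][0] + B[0][1] = 6 + 8 = 14, A[1][1] + B[1][1] = 4 + -1 = 3, A[1][2] + B[2][1] = -4 + 7 = 3) = 3 (attained at k = 1)
  C[1][2] = min over k of (A[1][0] + B[0][2] = 6 + -4 = 2, A[1][1] + B[1][2] = 4 + 4 = 8, A[1][2] + B[2][2] = -4 + 8 = 4) = 2 (attained at k = 0)
  C[2][0] = min over k of (A[2][0] + B[0][0] = 3 + -5 = -2, A[2][1] + B[1][0] = 2 + 9 = 11, A[2][2] + B[2][0] = 3 + -4 = -1) = -2 (attained at k = 0)
  C[2][1] = min over k of (A[2][0] + B[0][1] = 3 + 8 = 11, A[2][1] + B[1][1] = 2 + -1 = 1, A[2][2] + B[2][1] = 3 + 7 = 10) = 1 (attained at k = 1)
  C[2][2] = min over k of (A[2][0] + B[0][2] = 3 + -4 = -1, A[2][1] + B[1][2] = 2 + 4 = 6, A[2][2] + B[2][2] = 3 + 8 = 11) = -1 (attained at k = 0)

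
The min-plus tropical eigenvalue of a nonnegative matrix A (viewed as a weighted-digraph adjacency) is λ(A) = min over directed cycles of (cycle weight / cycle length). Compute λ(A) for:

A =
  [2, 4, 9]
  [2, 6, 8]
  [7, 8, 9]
λ(A) = 2

Enumerate directed cycles and compute their means (weight / length). Sample:
  cycle 0 → 0: weight = 2, length = 1, mean = 2/1 ≈ 2.000
  cycle 1 → 1: weight = 6, length = 1, mean = 6/1 ≈ 6.000
  cycle 2 → 2: weight = 9, length = 1, mean = 9/1 ≈ 9.000
  cycle 0 → 1 → 0: weight = 6, length = 2, mean = 6/2 ≈ 3.000
  cycle 0 → 2 → 0: weight = 16, length = 2, mean = 16/2 ≈ 8.000
  cycle 1 → 0 → 1: weight = 6, length = 2, mean = 6/2 ≈ 3.000
Minimum mean = 2.000, attained e.g. along the cycle 0 → 0 with weight 2 and length 1. So λ(A) = 2/1 = 2.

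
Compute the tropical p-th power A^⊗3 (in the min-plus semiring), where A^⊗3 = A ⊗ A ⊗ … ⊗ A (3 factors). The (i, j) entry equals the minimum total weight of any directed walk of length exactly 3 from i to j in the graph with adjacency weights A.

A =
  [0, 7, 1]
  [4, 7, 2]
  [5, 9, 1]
A^⊗3 =
  [0, 7, 1]
  [4, 11, 4]
  [5, 11, 3]

Each entry (A^⊗3)_ij equals the minimum over all length-3 walks i = v_0 → v_1 → … → v_3 = j of Σ_t A[v_t][v_{t+1}]. For example, for (i, j) = (0, 2) we minimise over 9 possible intermediate vertex sequences; the minimum is 1, attained along the walk 0 → 0 → 0 → 2.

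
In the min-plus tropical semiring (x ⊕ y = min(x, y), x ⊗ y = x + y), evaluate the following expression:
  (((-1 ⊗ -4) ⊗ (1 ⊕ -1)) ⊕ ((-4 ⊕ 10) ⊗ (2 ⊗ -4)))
(((-1 ⊗ -4) ⊗ (1 ⊕ -1)) ⊕ ((-4 ⊕ 10) ⊗ (2 ⊗ -4))) = -6

Expand innermost to outermost. Recall ⊕ takes the minimum of its arguments and ⊗ takes their sum. Working out the expression (((-1 ⊗ -4) ⊗ (1 ⊕ -1)) ⊕ ((-4 ⊕ 10) ⊗ (2 ⊗ -4))) gives -6.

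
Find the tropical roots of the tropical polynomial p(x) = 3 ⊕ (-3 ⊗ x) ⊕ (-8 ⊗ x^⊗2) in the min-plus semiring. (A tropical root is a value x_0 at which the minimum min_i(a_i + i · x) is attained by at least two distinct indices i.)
Roots: {5, 6}

Each tropical root is a break point of the lower envelope of the lines y = a_i + i · x (there are 3 lines, with slopes 0, 1, ..., 2). Only the lines that attain the minimum somewhere contribute to roots; other lines are dominated. Here the surviving (envelope) indices are i = 2, i = 1, i = 0.
Intersections between consecutive envelope lines give the roots: for adjacent envelope indices i < j the intersection is x = (a_i − a_j) / (j − i). Reading off the sorted break points: {5, 6}.
Verification: at each break x_0, at least two indices attain the minimum of min_i(a_i + i · x_0).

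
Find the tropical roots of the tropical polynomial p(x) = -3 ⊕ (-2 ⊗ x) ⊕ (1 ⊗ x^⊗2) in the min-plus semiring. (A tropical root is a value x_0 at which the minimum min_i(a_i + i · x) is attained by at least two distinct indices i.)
Roots: {-3, -1}

Each tropical root is a break point of the lower envelope of the lines y = a_i + i · x (there are 3 lines, with slopes 0, 1, ..., 2). Only the lines that attain the minimum somewhere contribute to roots; other lines are dominated. Here the surviving (envelope) indices are i = 2, i = 1, i = 0.
Intersections between consecutive envelope lines give the roots: for adjacent envelope indices i < j the intersection is x = (a_i − a_j) / (j − i). Reading off the sorted break points: {-3, -1}.
Verification: at each break x_0, at least two indices attain the minimum of min_i(a_i + i · x_0).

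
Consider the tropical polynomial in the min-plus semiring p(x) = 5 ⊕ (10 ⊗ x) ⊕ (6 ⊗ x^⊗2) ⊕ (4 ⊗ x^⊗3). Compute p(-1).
p(-1) = 1

A tropical monomial a ⊗ x^⊗i evaluates to a + i · x. Evaluating each term at x = -1:
  Term 0 contributes 5 + 0 · -1 = 5
  Term 1 contributes 10 + 1 · -1 = 9
  Term 2 contributes 6 + 2 · -1 = 4
  Term 3 contributes 4 + 3 · -1 = 1
p(-1) = ⊕ of these = min[5, 9, 4, 1] = 1.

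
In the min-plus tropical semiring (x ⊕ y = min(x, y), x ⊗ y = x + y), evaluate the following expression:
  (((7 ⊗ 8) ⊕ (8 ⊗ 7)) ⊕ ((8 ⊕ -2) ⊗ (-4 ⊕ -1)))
(((7 ⊗ 8) ⊕ (8 ⊗ 7)) ⊕ ((8 ⊕ -2) ⊗ (-4 ⊕ -1))) = -6

Expand innermost to outermost. Recall ⊕ takes the minimum of its arguments and ⊗ takes their sum. Working out the expression (((7 ⊗ 8) ⊕ (8 ⊗ 7)) ⊕ ((8 ⊕ -2) ⊗ (-4 ⊕ -1))) gives -6.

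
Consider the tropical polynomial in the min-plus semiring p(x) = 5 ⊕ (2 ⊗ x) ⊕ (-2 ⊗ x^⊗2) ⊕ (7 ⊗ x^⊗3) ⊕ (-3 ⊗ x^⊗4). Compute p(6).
p(6) = 5

A tropical monomial a ⊗ x^⊗i evaluates to a + i · x. Evaluating each term at x = 6:
  Term 0 contributes 5 + 0 · 6 = 5
  Term 1 contributes 2 + 1 · 6 = 8
  Term 2 contributes -2 + 2 · 6 = 10
  Term 3 contributes 7 + 3 · 6 = 25
  Term 4 contributes -3 + 4 · 6 = 21
p(6) = ⊕ of these = min[5, 8, 10, 25, 21] = 5.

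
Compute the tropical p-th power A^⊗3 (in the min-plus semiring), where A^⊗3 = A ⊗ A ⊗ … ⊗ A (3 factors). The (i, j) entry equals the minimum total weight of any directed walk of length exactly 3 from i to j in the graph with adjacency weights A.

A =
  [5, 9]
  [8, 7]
A^⊗3 =
  [15, 19]
  [18, 21]

Each entry (A^⊗3)_ij equals the minimum over all length-3 walks i = v_0 → v_1 → … → v_3 = j of Σ_t A[v_t][v_{t+1}]. For example, for (i, j) = (0, 1) we minimise over 4 possible intermediate vertex sequences; the minimum is 19, attained along the walk 0 → 0 → 0 → 1.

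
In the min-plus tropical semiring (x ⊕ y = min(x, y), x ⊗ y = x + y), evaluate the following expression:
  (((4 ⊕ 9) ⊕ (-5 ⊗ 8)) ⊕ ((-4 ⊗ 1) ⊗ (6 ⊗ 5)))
(((4 ⊕ 9) ⊕ (-5 ⊗ 8)) ⊕ ((-4 ⊗ 1) ⊗ (6 ⊗ 5))) = 3

Expand innermost to outermost. Recall ⊕ takes the minimum of its arguments and ⊗ takes their sum. Working out the expression (((4 ⊕ 9) ⊕ (-5 ⊗ 8)) ⊕ ((-4 ⊗ 1) ⊗ (6 ⊗ 5))) gives 3.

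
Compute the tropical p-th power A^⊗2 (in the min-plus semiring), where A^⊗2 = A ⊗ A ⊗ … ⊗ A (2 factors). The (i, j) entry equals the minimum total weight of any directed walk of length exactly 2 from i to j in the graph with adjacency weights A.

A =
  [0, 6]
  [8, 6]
A^⊗2 =
  [0, 6]
  [8, 12]

Each entry (A^⊗2)_ij equals the minimum over all length-2 walks i = v_0 → v_1 → … → v_2 = j of Σ_t A[v_t][v_{t+1}]. For example, for (i, j) = (0, 1) we minimise over 2 possible intermediate vertex sequences; the minimum is 6, attained along the walk 0 → 0 → 1.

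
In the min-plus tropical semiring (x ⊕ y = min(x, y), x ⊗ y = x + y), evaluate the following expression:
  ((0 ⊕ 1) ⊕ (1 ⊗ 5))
((0 ⊕ 1) ⊕ (1 ⊗ 5)) = 0

Expand innermost to outermost. Recall ⊕ takes the minimum of its arguments and ⊗ takes their sum. Working out the expression ((0 ⊕ 1) ⊕ (1 ⊗ 5)) gives 0.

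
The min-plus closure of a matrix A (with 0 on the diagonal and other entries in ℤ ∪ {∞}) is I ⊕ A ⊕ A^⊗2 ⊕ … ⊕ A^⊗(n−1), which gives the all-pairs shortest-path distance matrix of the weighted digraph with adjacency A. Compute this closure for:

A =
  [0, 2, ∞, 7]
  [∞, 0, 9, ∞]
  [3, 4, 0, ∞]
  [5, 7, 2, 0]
Closure =
  [0, 2, 9, 7]
  [12, 0, 9, 19]
  [3, 4, 0, 10]
  [5, 6, 2, 0]

This is the Floyd-Warshall all-pairs shortest-path computation. For each intermediate vertex k = 0, 1, …, 3, update dist[i][j] ← min(dist[i][j], dist[i][k] + dist[k][j]). The final matrix gives, for each (i, j), the minimum total weight of any directed path from i to j (possibly empty when i = j).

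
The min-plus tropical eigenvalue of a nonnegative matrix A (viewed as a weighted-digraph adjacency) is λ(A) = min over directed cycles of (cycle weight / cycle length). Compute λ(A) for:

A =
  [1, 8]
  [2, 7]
λ(A) = 1

Enumerate directed cycles and compute their means (weight / length). Sample:
  cycle 0 → 0: weight = 1, length = 1, mean = 1/1 ≈ 1.000
  cycle 1 → 1: weight = 7, length = 1, mean = 7/1 ≈ 7.000
  cycle 0 → 1 → 0: weight = 10, length = 2, mean = 10/2 ≈ 5.000
  cycle 1 → 0 → 1: weight = 10, length = 2, mean = 10/2 ≈ 5.000
Minimum mean = 1.000, attained e.g. along the cycle 0 → 0 with weight 1 and length 1. So λ(A) = 1/1 = 1.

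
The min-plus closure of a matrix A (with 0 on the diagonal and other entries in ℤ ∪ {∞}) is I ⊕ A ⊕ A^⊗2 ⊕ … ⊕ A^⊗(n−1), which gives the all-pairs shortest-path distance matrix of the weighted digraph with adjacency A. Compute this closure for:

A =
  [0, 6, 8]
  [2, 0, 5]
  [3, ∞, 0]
Closure =
  [0, 6, 8]
  [2, 0, 5]
  [3, 9, 0]

This is the Floyd-Warshall all-pairs shortest-path computation. For each intermediate vertex k = 0, 1, …, 2, update dist[i][j] ← min(dist[i][j], dist[i][k] + dist[k][j]). The final matrix gives, for each (i, j), the minimum total weight of any directed path from i to j (possibly empty when i = j).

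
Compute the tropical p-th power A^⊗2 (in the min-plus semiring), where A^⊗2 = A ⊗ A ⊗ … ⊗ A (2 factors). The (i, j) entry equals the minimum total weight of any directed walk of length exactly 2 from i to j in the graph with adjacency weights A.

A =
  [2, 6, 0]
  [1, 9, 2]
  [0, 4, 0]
A^⊗2 =
  [0, 4, 0]
  [2, 6, 1]
  [0, 4, 0]

Each entry (A^⊗2)_ij equals the minimum over all length-2 walks i = v_0 → v_1 → … → v_2 = j of Σ_t A[v_t][v_{t+1}]. For example, for (i, j) = (0, 2) we minimise over 3 possible intermediate vertex sequences; the minimum is 0, attained along the walk 0 → 2 → 2.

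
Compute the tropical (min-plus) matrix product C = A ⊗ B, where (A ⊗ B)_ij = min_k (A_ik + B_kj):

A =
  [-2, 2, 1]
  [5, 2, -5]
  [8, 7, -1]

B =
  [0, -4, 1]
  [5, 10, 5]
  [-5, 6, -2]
A ⊗ B =
  [-4, -6, -1]
  [-10, 1, -7]
  [-6, 4, -3]

Apply the min-plus product entry-by-entry:
  C[0][0] = min over k of (A[0][0] + B[0][0] = -2 + 0 = -2, A[0][1] + B[1][0] = 2 + 5 = 7, A[0][2] + B[2][0] = 1 + -5 = -4) = -4 (attained at k = 2)
  C[0][1] = min over k of (A[0][0] + B[0][1] = -2 + -4 = -6, A[0][1] + B[1][1] = 2 + 10 = 12, A[0][2] + B[2][1] = 1 + 6 = 7) = -6 (attained at k = 0)
  C[0][2] = min over k of (A[0][0] + B[0][2] = -2 + 1 = -1, A[0][1] + B[1][2] = 2 + 5 = 7, A[0][2] + B[2][2] = 1 + -2 = -1) = -1 (attained at k = 0)
  C[1][0] = min over k of (A[1][0] + B[0][0] = 5 + 0 = 5, A[1][1] + B[1][0] = 2 + 5 = 7, A[1][2] + B[2][0] = -5 + -5 = -10) = -10 (attained at k = 2)
  C[1][1] = min over k of (A[1][0] + B[0][1] = 5 + -4 = 1, A[1][1] + B[1][1] = 2 + 10 = 12, A[1][2] + B[2][1] = -5 + 6 = 1) = 1 (attained at k = 0)
  C[1][2] = min over k of (A[1][0] + B[0][2] = 5 + 1 = 6, A[1][1] + B[1][2] = 2 + 5 = 7, A[1][2] + B[2][2] = -5 + -2 = -7) = -7 (attained at k = 2)
  C[2][0] = min over k of (A[2][0] + B[0][0] = 8 + 0 = 8, A[2][1] + B[1][0] = 7 + 5 = 12, A[2][2] + B[2][0] = -1 + -5 = -6) = -6 (attained at k = 2)
  C[2][1] = min over k of (A[2][0] + B[0][1] = 8 + -4 = 4, A[2][1] + B[1][1] = 7 + 10 = 17, A[2][2] + B[2][1] = -1 + 6 = 5) = 4 (attained at k = 0)
  C[2][2] = min over k of (A[2][0] + B[0][2] = 8 + 1 = 9, A[2][1] + B[1][2] = 7 + 5 = 12, A[2][2] + B[2][2] = -1 + -2 = -3) = -3 (attained at k = 2)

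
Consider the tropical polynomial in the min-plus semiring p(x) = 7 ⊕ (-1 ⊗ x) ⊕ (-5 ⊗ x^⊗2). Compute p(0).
p(0) = -5

A tropical monomial a ⊗ x^⊗i evaluates to a + i · x. Evaluating each term at x = 0:
  Term 0 contributes 7 + 0 · 0 = 7
  Term 1 contributes -1 + 1 · 0 = -1
  Term 2 contributes -5 + 2 · 0 = -5
p(0) = ⊕ of these = min[7, -1, -5] = -5.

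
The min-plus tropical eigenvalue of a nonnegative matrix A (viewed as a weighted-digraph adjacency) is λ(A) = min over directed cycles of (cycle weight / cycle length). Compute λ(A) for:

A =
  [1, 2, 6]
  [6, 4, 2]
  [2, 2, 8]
λ(A) = 1

Enumerate directed cycles and compute their means (weight / length). Sample:
  cycle 0 → 0: weight = 1, length = 1, mean = 1/1 ≈ 1.000
  cycle 1 → 1: weight = 4, length = 1, mean = 4/1 ≈ 4.000
  cycle 2 → 2: weight = 8, length = 1, mean = 8/1 ≈ 8.000
  cycle 0 → 1 → 0: weight = 8, length = 2, mean = 8/2 ≈ 4.000
  cycle 0 → 2 → 0: weight = 8, length = 2, mean = 8/2 ≈ 4.000
  cycle 1 → 0 → 1: weight = 8, length = 2, mean = 8/2 ≈ 4.000
Minimum mean = 1.000, attained e.g. along the cycle 0 → 0 with weight 1 and length 1. So λ(A) = 1/1 = 1.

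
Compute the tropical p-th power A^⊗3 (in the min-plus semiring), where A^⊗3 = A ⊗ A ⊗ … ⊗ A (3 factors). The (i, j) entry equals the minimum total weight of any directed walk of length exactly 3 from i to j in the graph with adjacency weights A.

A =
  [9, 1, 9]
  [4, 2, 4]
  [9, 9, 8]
A^⊗3 =
  [7, 5, 7]
  [8, 6, 8]
  [14, 12, 14]

Each entry (A^⊗3)_ij equals the minimum over all length-3 walks i = v_0 → v_1 → … → v_3 = j of Σ_t A[v_t][v_{t+1}]. For example, for (i, j) = (0, 2) we minimise over 9 possible intermediate vertex sequences; the minimum is 7, attained along the walk 0 → 1 → 1 → 2.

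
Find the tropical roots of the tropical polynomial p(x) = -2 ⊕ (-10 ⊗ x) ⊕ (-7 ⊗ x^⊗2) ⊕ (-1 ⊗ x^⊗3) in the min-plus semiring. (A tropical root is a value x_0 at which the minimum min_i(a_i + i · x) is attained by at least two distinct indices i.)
Roots: {-6, -3, 8}

Each tropical root is a break point of the lower envelope of the lines y = a_i + i · x (there are 4 lines, with slopes 0, 1, ..., 3). Only the lines that attain the minimum somewhere contribute to roots; other lines are dominated. Here the surviving (envelope) indices are i = 3, i = 2, i = 1, i = 0.
Intersections between consecutive envelope lines give the roots: for adjacent envelope indices i < j the intersection is x = (a_i − a_j) / (j − i). Reading off the sorted break points: {-6, -3, 8}.
Verification: at each break x_0, at least two indices attain the minimum of min_i(a_i + i · x_0).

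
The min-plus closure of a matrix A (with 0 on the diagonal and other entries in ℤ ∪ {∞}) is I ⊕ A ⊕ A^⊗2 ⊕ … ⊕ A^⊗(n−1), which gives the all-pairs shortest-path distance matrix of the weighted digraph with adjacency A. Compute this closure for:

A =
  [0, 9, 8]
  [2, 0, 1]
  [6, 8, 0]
Closure =
  [0, 9, 8]
  [2, 0, 1]
  [6, 8, 0]

This is the Floyd-Warshall all-pairs shortest-path computation. For each intermediate vertex k = 0, 1, …, 2, update dist[i][j] ← min(dist[i][j], dist[i][k] + dist[k][j]). The final matrix gives, for each (i, j), the minimum total weight of any directed path from i to j (possibly empty when i = j).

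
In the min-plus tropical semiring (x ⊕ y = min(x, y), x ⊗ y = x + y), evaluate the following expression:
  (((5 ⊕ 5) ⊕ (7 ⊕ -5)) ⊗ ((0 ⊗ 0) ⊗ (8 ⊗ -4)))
(((5 ⊕ 5) ⊕ (7 ⊕ -5)) ⊗ ((0 ⊗ 0) ⊗ (8 ⊗ -4))) = -1

Expand innermost to outermost. Recall ⊕ takes the minimum of its arguments and ⊗ takes their sum. Working out the expression (((5 ⊕ 5) ⊕ (7 ⊕ -5)) ⊗ ((0 ⊗ 0) ⊗ (8 ⊗ -4))) gives -1.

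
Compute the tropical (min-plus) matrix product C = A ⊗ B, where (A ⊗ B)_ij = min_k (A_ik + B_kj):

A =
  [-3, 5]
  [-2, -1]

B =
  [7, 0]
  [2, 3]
A ⊗ B =
  [4, -3]
  [1, -2]

Apply the min-plus product entry-by-entry:
  C[0][0] = min over k of (A[0][0] + B[0][0] = -3 + 7 = 4, A[0][1] + B[1][0] = 5 + 2 = 7) = 4 (attained at k = 0)
  C[0][1] = min over k of (A[0][0] + B[0][1] = -3 + 0 = -3, A[0][1] + B[1][1] = 5 + 3 = 8) = -3 (attained at k = 0)
  C[1][0] = min over k of (A[1][0] + B[0][0] = -2 + 7 = 5, A[1][1] + B[1][0] = -1 + 2 = 1) = 1 (attained at k = 1)
  C[1][1] = min over k of (A[1][0] + B[0][1] = -2 + 0 = -2, A[1][1] + B[1][1] = -1 + 3 = 2) = -2 (attained at k = 0)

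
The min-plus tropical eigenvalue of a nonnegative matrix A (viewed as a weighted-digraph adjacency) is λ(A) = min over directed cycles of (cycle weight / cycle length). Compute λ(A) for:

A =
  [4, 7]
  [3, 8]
λ(A) = 4

Enumerate directed cycles and compute their means (weight / length). Sample:
  cycle 0 → 0: weight = 4, length = 1, mean = 4/1 ≈ 4.000
  cycle 1 → 1: weight = 8, length = 1, mean = 8/1 ≈ 8.000
  cycle 0 → 1 → 0: weight = 10, length = 2, mean = 10/2 ≈ 5.000
  cycle 1 → 0 → 1: weight = 10, length = 2, mean = 10/2 ≈ 5.000
Minimum mean = 4.000, attained e.g. along the cycle 0 → 0 with weight 4 and length 1. So λ(A) = 4/1 = 4.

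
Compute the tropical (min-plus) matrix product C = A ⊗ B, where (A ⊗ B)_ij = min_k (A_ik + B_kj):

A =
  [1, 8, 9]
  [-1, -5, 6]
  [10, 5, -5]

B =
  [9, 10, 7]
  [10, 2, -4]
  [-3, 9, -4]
A ⊗ B =
  [6, 10, 4]
  [3, -3, -9]
  [-8, 4, -9]

Apply the min-plus product entry-by-entry:
  C[0][0] = min over k of (A[0][0] + B[0][0] = 1 + 9 = 10, A[0][1] + B[1][0] = 8 + 10 = 18, A[0][2] + B[2][0] = 9 + -3 = 6) = 6 (attained at k = 2)
  C[0][1] = min over k of (A[0][0] + B[0][1] = 1 + 10 = 11, A[0][1] + B[1][1] = 8 + 2 = 10, A[0][2] + B[2][1] = 9 + 9 = 18) = 10 (attained at k = 1)
  C[0][2] = min over k of (A[0][0] + B[0][2] = 1 + 7 = 8, A[0][1] + B[1][2] = 8 + -4 = 4, A[0][2] + B[2][2] = 9 + -4 = 5) = 4 (attained at k = 1)
  C[1][0] = min over k of (A[1][0] + B[0][0] = -1 + 9 = 8, A[1][1] + B[1][0] = -5 + 10 = 5, A[1][2] + B[2][0] = 6 + -3 = 3) = 3 (attained at k = 2)
  C[1][1] = min over k of (A[1][0] + B[0][1] = -1 + 10 = 9, A[1][1] + B[1][1] = -5 + 2 = -3, A[1][2] + B[2][1] = 6 + 9 = 15) = -3 (attained at k = 1)
  C[1][2] = min over k of (A[1][0] + B[0][2] = -1 + 7 = 6, A[1][1] + B[1][2] = -5 + -4 = -9, A[1][2] + B[2][2] = 6 + -4 = 2) = -9 (attained at k = 1)
  C[2][0] = min over k of (A[2][0] + B[0][0] = 10 + 9 = 19, A[2][1] + B[1][0] = 5 + 10 = 15, A[2][2] + B[2][0] = -5 + -3 = -8) = -8 (attained at k = 2)
  C[2][1] = min over k of (A[2][0] + B[0][1] = 10 + 10 = 20, A[2][1] + B[1][1] = 5 + 2 = 7, A[2][2] + B[2][1] = -5 + 9 = 4) = 4 (attained at k = 2)
  C[2][2] = min over k of (A[2][0] + B[0][2] = 10 + 7 = 17, A[2][1] + B[1][2] = 5 + -4 = 1, A[2][2] + B[2][2] = -5 + -4 = -9) = -9 (attained at k = 2)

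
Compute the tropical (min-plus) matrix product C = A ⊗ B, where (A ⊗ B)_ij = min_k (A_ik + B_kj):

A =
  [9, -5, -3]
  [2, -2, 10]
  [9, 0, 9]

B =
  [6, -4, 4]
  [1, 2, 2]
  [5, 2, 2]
A ⊗ B =
  [-4, -3, -3]
  [-1, -2, 0]
  [1, 2, 2]

Apply the min-plus product entry-by-entry:
  C[0][0] = min over k of (A[0][0] + B[0][0] = 9 + 6 = 15, A[0][1] + B[1][0] = -5 + 1 = -4, A[0][2] + B[2][0] = -3 + 5 = 2) = -4 (attained at k = 1)
  C[0][1] = min over k of (A[0][0] + B[0][1] = 9 + -4 = 5, A[0][1] + B[1][1] = -5 + 2 = -3, A[0][2] + B[2][1] = -3 + 2 = -1) = -3 (attained at k = 1)
  C[0][2] = min over k of (A[0][0] + B[0][2] = 9 + 4 = 13, A[0][1] + B[1][2] = -5 + 2 = -3, A[0][2] + B[2][2] = -3 + 2 = -1) = -3 (attained at k = 1)
  C[1][0] = min over k of (A[1][0] + B[0][0] = 2 + 6 = 8, A[1][1] + B[1][0] = -2 + 1 = -1, A[1][2] + B[2][0] = 10 + 5 = 15) = -1 (attained at k = 1)
  C[1][1] = min over k of (A[1][0] + B[0][1] = 2 + -4 = -2, A[1][1] + B[1][1] = -2 + 2 = 0, A[1][2] + B[2][1] = 10 + 2 = 12) = -2 (attained at k = 0)
  C[1][2] = min over k of (A[1][0] + B[0][2] = 2 + 4 = 6, A[1][1] + B[1][2] = -2 + 2 = 0, A[1][2] + B[2][2] = 10 + 2 = 12) = 0 (attained at k = 1)
  C[2][0] = min over k of (A[2][0] + B[0][0] = 9 + 6 = 15, A[2][1] + B[1][0] = 0 + 1 = 1, A[2][2] + B[2][0] = 9 + 5 = 14) = 1 (attained at k = 1)
  C[2][1] = min over k of (A[2][0] + B[0][1] = 9 + -4 = 5, A[2][1] + B[1][1] = 0 + 2 = 2, A[2][2] + B[2][1] = 9 + 2 = 11) = 2 (attained at k = 1)
  C[2][2] = min over k of (A[2][0] + B[0][2] = 9 + 4 = 13, A[2][1] + B[1][2] = 0 + 2 = 2, A[2][2] + B[2][2] = 9 + 2 = 11) = 2 (attained at k = 1)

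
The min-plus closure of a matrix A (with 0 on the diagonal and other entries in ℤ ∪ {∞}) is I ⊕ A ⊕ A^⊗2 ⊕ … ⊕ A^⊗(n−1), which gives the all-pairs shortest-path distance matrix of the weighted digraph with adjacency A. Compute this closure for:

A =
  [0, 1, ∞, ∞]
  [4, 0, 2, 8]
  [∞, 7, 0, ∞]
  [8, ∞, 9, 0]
Closure =
  [0, 1, 3, 9]
  [4, 0, 2, 8]
  [11, 7, 0, 15]
  [8, 9, 9, 0]

This is the Floyd-Warshall all-pairs shortest-path computation. For each intermediate vertex k = 0, 1, …, 3, update dist[i][j] ← min(dist[i][j], dist[i][k] + dist[k][j]). The final matrix gives, for each (i, j), the minimum total weight of any directed path from i to j (possibly empty when i = j).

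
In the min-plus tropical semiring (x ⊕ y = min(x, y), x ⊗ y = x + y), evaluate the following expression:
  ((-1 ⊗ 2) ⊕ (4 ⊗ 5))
((-1 ⊗ 2) ⊕ (4 ⊗ 5)) = 1

Expand innermost to outermost. Recall ⊕ takes the minimum of its arguments and ⊗ takes their sum. Working out the expression ((-1 ⊗ 2) ⊕ (4 ⊗ 5)) gives 1.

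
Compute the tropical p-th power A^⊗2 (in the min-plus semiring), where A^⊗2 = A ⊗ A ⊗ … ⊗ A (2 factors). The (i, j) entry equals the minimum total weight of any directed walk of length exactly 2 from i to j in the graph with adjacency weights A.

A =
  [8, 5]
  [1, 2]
A^⊗2 =
  [6, 7]
  [3, 4]

Each entry (A^⊗2)_ij equals the minimum over all length-2 walks i = v_0 → v_1 → … → v_2 = j of Σ_t A[v_t][v_{t+1}]. For example, for (i, j) = (0, 1) we minimise over 2 possible intermediate vertex sequences; the minimum is 7, attained along the walk 0 → 1 → 1.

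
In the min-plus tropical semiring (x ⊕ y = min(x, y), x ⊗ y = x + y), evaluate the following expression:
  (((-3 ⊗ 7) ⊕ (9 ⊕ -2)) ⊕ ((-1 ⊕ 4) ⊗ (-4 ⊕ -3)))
(((-3 ⊗ 7) ⊕ (9 ⊕ -2)) ⊕ ((-1 ⊕ 4) ⊗ (-4 ⊕ -3))) = -5

Expand innermost to outermost. Recall ⊕ takes the minimum of its arguments and ⊗ takes their sum. Working out the expression (((-3 ⊗ 7) ⊕ (9 ⊕ -2)) ⊕ ((-1 ⊕ 4) ⊗ (-4 ⊕ -3))) gives -5.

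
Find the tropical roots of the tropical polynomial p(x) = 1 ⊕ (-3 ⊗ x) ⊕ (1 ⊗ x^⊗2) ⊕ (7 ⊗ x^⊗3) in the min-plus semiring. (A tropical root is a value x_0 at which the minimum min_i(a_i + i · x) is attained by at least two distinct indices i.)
Roots: {-6, -4, 4}

Each tropical root is a break point of the lower envelope of the lines y = a_i + i · x (there are 4 lines, with slopes 0, 1, ..., 3). Only the lines that attain the minimum somewhere contribute to roots; other lines are dominated. Here the surviving (envelope) indices are i = 3, i = 2, i = 1, i = 0.
Intersections between consecutive envelope lines give the roots: for adjacent envelope indices i < j the intersection is x = (a_i − a_j) / (j − i). Reading off the sorted break points: {-6, -4, 4}.
Verification: at each break x_0, at least two indices attain the minimum of min_i(a_i + i · x_0).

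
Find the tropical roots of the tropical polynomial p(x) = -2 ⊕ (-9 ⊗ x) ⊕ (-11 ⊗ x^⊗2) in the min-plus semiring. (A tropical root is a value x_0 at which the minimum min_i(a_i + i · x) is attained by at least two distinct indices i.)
Roots: {2, 7}

Each tropical root is a break point of the lower envelope of the lines y = a_i + i · x (there are 3 lines, with slopes 0, 1, ..., 2). Only the lines that attain the minimum somewhere contribute to roots; other lines are dominated. Here the surviving (envelope) indices are i = 2, i = 1, i = 0.
Intersections between consecutive envelope lines give the roots: for adjacent envelope indices i < j the intersection is x = (a_i − a_j) / (j − i). Reading off the sorted break points: {2, 7}.
Verification: at each break x_0, at least two indices attain the minimum of min_i(a_i + i · x_0).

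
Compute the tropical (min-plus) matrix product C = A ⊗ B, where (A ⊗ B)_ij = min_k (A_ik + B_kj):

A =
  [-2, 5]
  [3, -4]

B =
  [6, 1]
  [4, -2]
A ⊗ B =
  [4, -1]
  [0, -6]

Apply the min-plus product entry-by-entry:
  C[0][0] = min over k of (A[0][0] + B[0][0] = -2 + 6 = 4, A[0][1] + B[1][0] = 5 + 4 = 9) = 4 (attained at k = 0)
  C[0][1] = min over k of (A[0][0] + B[0][1] = -2 + 1 = -1, A[0][1] + B[1][1] = 5 + -2 = 3) = -1 (attained at k = 0)
  C[1][0] = min over k of (A[1][0] + B[0][0] = 3 + 6 = 9, A[1][1] + B[1][0] = -4 + 4 = 0) = 0 (attained at k = 1)
  C[1][1] = min over k of (A[1][0] + B[0][1] = 3 + 1 = 4, A[1][1] + B[1][1] = -4 + -2 = -6) = -6 (attained at k = 1)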